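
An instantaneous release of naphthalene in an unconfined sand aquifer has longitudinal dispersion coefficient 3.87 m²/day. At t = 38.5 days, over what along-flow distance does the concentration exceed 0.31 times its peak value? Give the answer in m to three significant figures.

52.8 m

The plume is Gaussian with σ = √(2Dt) = √(2 × 3.87 × 38.5) = 17.26 m.
C/C_peak = exp(−Δx²/(2σ²)) = 0.31 ⇒ Δx = σ·√(−2 ln 0.31) = 17.26 × 1.530 = 26.41 m.
Width = 2Δx = 52.8 m.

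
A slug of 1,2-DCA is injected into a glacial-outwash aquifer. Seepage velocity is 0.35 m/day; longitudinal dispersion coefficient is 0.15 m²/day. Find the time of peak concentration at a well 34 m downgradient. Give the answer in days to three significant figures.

95.9 days

For the 1D instantaneous-source solution, setting ∂C/∂t = 0 at fixed x gives v²t² + 2Dt − x² = 0, so t = (√(D² + v²x²) − D)/v².
√(D² + v²x²) = √(0.15² + 0.35² × 34²) = 11.90; v² = 0.1225.
t = (11.90 − 0.15)/0.1225 = 95.9 days (vs. the pure-advection estimate x/v = 97.1 d).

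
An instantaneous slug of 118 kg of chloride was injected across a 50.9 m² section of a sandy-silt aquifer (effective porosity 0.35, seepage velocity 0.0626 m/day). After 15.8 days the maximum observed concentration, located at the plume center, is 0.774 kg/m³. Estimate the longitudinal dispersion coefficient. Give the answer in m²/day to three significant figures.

At the plume center C_max = M/(n_e·A·√(4πDt)), so D = M²/(4πt·(n_e·A·C_max)²).
n_e·A·C_max = 0.35 × 50.9 × 0.774 = 13.79 kg/m.
D = 118²/(4π × 15.8 × 13.79²) = 0.369 m²/day.

0.369 m²/day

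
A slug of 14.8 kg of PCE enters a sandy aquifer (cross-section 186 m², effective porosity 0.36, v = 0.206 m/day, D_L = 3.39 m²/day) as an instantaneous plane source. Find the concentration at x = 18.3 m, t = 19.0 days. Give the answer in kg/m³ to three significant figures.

0.00348 kg/m³

For an instantaneous plane source, C(x,t) = M/(n_e·A·√(4πDt)) · exp(−(x−vt)²/(4Dt)), with n_e·A the pore (flow) area.
Plume center vt = 0.206 × 19.0 = 3.914 m, so the well at 18.3 m is 14.386 m downgradient of the peak.
√(4πDt) = 28.45 m, giving peak height M/(n_e·A·√(4πDt)) = 14.8/(0.36 × 186 × 28.45) = 0.007769 kg/m³.
(x−vt)²/(4Dt) = (14.386)²/(4 × 3.39 × 19.0) = 0.8033; exp(−0.8033) = 0.4478.
C = 0.007769 × 0.4478 = 0.00348 kg/m³.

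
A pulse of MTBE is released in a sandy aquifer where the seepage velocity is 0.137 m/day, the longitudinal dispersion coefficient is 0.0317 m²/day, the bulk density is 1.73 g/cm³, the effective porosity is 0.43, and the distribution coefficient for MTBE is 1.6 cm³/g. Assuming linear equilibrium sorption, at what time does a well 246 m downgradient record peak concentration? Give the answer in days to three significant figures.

Retardation factor R = 1 + ρ_b·K_d/n = 1 + 1.73 × 1.6/0.43 = 7.437.
Sorption retards both mechanisms: v_R = v/R = 0.01842 m/day, D_R = D/R = 0.004262 m²/day.
Peak time from v_R²t² + 2D_R t − x² = 0: t = (√(D_R² + v_R²x²) − D_R)/v_R².
√(D_R² + v_R²x²) = √(0.004262² + 0.01842² × 246²) = 4.531; v_R² = 0.0003393.
t = (4.531 − 0.004262)/0.0003393 = 13300 days.

13300 days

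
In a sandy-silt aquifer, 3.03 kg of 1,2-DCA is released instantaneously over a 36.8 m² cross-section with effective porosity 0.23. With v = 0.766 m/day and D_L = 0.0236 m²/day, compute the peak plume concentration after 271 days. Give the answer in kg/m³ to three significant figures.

0.0399 kg/m³

The peak of an instantaneous 1D plume sits at x = vt; there the Gaussian factor is 1 and C_max = M/(n_e·A·√(4πDt)), where n_e·A is the pore area the mass is dissolved in.
√(4πDt) = √(4π × 0.0236 × 271) = 8.965 m, so C_max = 3.03/(0.23 × 36.8 × 8.965) = 0.0399 kg/m³.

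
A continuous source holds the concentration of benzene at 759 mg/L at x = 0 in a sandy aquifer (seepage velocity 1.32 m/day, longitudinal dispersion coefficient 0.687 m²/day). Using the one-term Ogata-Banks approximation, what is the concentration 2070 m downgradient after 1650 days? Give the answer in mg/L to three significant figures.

For a continuous step input, C/C₀ ≈ ½·erfc((x−vt)/(2√(Dt))).
vt = 1.32 × 1650 = 2178 m and 2√(Dt) = 2√(0.687 × 1650) = 67.34 m.
Argument (x−vt)/(2√(Dt)) = (2070 − 2178)/67.34 = -1.604; ½·erfc(-1.604) = 0.9883.
C = 759 × 0.9883 = 750 mg/L.

750 mg/L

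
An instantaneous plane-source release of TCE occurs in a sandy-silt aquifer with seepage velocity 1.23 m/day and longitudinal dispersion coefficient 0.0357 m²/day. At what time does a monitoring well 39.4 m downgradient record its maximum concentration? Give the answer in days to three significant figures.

For the 1D instantaneous-source solution, setting ∂C/∂t = 0 at fixed x gives v²t² + 2Dt − x² = 0, so t = (√(D² + v²x²) − D)/v².
√(D² + v²x²) = √(0.0357² + 1.23² × 39.4²) = 48.46; v² = 1.5129.
t = (48.46 − 0.0357)/1.5129 = 32.0 days (vs. the pure-advection estimate x/v = 32.0 d).

32.0 days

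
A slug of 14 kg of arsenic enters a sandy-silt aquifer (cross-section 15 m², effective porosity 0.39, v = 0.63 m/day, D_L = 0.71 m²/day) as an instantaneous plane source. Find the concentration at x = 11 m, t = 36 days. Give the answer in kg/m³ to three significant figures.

For an instantaneous plane source, C(x,t) = M/(n_e·A·√(4πDt)) · exp(−(x−vt)²/(4Dt)), with n_e·A the pore (flow) area.
Plume center vt = 0.63 × 36 = 22.68 m, so the well at 11 m is 11.68 m upgradient of the peak.
√(4πDt) = 17.92 m, giving peak height M/(n_e·A·√(4πDt)) = 14/(0.39 × 15 × 17.92) = 0.1335 kg/m³.
(x−vt)²/(4Dt) = (-11.68)²/(4 × 0.71 × 36) = 1.334; exp(−1.334) = 0.2634.
C = 0.1335 × 0.2634 = 0.0352 kg/m³.

0.0352 kg/m³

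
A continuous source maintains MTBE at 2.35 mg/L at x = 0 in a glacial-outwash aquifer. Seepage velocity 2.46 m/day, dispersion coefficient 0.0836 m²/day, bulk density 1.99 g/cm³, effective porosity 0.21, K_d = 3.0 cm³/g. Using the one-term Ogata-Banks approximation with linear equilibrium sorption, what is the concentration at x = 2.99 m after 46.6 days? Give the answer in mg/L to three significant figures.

2.26 mg/L

Retardation factor R = 1 + ρ_b·K_d/n = 1 + 1.99 × 3.0/0.21 = 29.43.
Sorption retards both mechanisms: v_R = v/R = 0.08359 m/day, D_R = D/R = 0.002841 m²/day.
v_R·t = 0.08359 × 46.6 = 3.895294 m; 2√(D_R t) = 0.7277 m; argument = (2.99 − 3.895294)/0.7277 = -1.244.
C = C₀ × ½·erfc(-1.244) = 2.35 × 0.9607 = 2.26 mg/L.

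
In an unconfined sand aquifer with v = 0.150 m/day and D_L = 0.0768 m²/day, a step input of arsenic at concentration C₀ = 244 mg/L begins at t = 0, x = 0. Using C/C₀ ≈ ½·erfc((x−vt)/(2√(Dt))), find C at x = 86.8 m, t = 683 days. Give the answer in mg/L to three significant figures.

For a continuous step input, C/C₀ ≈ ½·erfc((x−vt)/(2√(Dt))).
vt = 0.150 × 683 = 102.45 m and 2√(Dt) = 2√(0.0768 × 683) = 14.49 m.
Argument (x−vt)/(2√(Dt)) = (86.8 − 102.45)/14.49 = -1.080; ½·erfc(-1.080) = 0.9367.
C = 244 × 0.9367 = 229 mg/L.

229 mg/L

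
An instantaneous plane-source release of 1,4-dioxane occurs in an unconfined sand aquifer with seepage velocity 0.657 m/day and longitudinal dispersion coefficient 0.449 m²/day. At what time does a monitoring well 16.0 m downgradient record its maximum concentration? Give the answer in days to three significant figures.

23.3 days

For the 1D instantaneous-source solution, setting ∂C/∂t = 0 at fixed x gives v²t² + 2Dt − x² = 0, so t = (√(D² + v²x²) − D)/v².
√(D² + v²x²) = √(0.449² + 0.657² × 16.0²) = 10.52; v² = 0.431649.
t = (10.52 − 0.449)/0.431649 = 23.3 days (vs. the pure-advection estimate x/v = 24.4 d).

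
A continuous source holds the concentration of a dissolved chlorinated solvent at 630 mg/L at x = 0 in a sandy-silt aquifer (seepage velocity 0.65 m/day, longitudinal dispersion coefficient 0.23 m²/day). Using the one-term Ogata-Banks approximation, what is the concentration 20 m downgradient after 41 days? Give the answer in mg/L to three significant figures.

590 mg/L

For a continuous step input, C/C₀ ≈ ½·erfc((x−vt)/(2√(Dt))).
vt = 0.65 × 41 = 26.65 m and 2√(Dt) = 2√(0.23 × 41) = 6.142 m.
Argument (x−vt)/(2√(Dt)) = (20 − 26.65)/6.142 = -1.083; ½·erfc(-1.083) = 0.9372.
C = 630 × 0.9372 = 590 mg/L.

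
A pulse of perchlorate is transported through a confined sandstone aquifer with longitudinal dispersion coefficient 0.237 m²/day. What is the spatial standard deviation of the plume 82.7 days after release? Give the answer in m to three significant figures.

Dispersive spreading gives a Gaussian with σ² = 2Dt; advection only shifts the center.
σ = √(2 × 0.237 × 82.7) = 6.26 m.

6.26 m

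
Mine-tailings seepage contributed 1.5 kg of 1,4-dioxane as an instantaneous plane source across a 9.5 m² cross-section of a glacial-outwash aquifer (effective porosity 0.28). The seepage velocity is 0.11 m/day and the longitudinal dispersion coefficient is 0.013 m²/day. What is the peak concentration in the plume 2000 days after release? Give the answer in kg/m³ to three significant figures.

The peak of an instantaneous 1D plume sits at x = vt; there the Gaussian factor is 1 and C_max = M/(n_e·A·√(4πDt)), where n_e·A is the pore area the mass is dissolved in.
√(4πDt) = √(4π × 0.013 × 2000) = 18.08 m, so C_max = 1.5/(0.28 × 9.5 × 18.08) = 0.0312 kg/m³.

0.0312 kg/m³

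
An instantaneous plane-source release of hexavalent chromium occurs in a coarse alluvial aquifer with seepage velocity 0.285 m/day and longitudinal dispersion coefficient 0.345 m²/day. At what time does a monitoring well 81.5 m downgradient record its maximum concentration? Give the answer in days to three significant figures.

282 days

For the 1D instantaneous-source solution, setting ∂C/∂t = 0 at fixed x gives v²t² + 2Dt − x² = 0, so t = (√(D² + v²x²) − D)/v².
√(D² + v²x²) = √(0.345² + 0.285² × 81.5²) = 23.23; v² = 0.081225.
t = (23.23 − 0.345)/0.081225 = 282 days (vs. the pure-advection estimate x/v = 286 d).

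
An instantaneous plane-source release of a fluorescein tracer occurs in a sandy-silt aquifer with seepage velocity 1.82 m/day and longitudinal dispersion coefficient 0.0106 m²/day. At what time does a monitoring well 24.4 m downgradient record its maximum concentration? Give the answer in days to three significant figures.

13.4 days

For the 1D instantaneous-source solution, setting ∂C/∂t = 0 at fixed x gives v²t² + 2Dt − x² = 0, so t = (√(D² + v²x²) − D)/v².
√(D² + v²x²) = √(0.0106² + 1.82² × 24.4²) = 44.41; v² = 3.3124.
t = (44.41 − 0.0106)/3.3124 = 13.4 days (vs. the pure-advection estimate x/v = 13.4 d).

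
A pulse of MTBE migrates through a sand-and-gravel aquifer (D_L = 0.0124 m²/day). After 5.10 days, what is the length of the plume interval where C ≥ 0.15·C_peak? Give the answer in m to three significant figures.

1.39 m

The plume is Gaussian with σ = √(2Dt) = √(2 × 0.0124 × 5.10) = 0.3556 m.
C/C_peak = exp(−Δx²/(2σ²)) = 0.15 ⇒ Δx = σ·√(−2 ln 0.15) = 0.3556 × 1.948 = 0.6927 m.
Width = 2Δx = 1.39 m.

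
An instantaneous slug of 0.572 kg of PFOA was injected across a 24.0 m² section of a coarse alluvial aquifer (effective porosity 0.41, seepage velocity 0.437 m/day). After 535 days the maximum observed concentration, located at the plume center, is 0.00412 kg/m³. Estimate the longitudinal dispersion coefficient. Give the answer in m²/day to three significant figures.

0.0296 m²/day

At the plume center C_max = M/(n_e·A·√(4πDt)), so D = M²/(4πt·(n_e·A·C_max)²).
n_e·A·C_max = 0.41 × 24.0 × 0.00412 = 0.04054 kg/m.
D = 0.572²/(4π × 535 × 0.04054²) = 0.0296 m²/day.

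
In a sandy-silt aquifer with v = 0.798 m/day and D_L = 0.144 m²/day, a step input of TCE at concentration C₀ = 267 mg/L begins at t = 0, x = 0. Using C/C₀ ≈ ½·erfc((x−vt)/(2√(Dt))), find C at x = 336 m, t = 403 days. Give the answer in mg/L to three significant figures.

24.2 mg/L

For a continuous step input, C/C₀ ≈ ½·erfc((x−vt)/(2√(Dt))).
vt = 0.798 × 403 = 321.594 m and 2√(Dt) = 2√(0.144 × 403) = 15.24 m.
Argument (x−vt)/(2√(Dt)) = (336 − 321.594)/15.24 = 0.9453; ½·erfc(0.9453) = 0.09063.
C = 267 × 0.09063 = 24.2 mg/L.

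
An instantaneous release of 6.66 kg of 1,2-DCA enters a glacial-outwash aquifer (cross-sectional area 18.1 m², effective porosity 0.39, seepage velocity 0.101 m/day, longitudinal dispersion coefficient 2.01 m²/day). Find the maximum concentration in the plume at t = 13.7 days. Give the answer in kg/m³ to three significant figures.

The peak of an instantaneous 1D plume sits at x = vt; there the Gaussian factor is 1 and C_max = M/(n_e·A·√(4πDt)), where n_e·A is the pore area the mass is dissolved in.
√(4πDt) = √(4π × 2.01 × 13.7) = 18.60 m, so C_max = 6.66/(0.39 × 18.1 × 18.60) = 0.0507 kg/m³.

0.0507 kg/m³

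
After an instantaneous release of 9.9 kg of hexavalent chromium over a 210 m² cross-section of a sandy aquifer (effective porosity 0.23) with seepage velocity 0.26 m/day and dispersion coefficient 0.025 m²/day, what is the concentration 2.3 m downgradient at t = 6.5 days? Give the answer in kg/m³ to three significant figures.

For an instantaneous plane source, C(x,t) = M/(n_e·A·√(4πDt)) · exp(−(x−vt)²/(4Dt)), with n_e·A the pore (flow) area.
Plume center vt = 0.26 × 6.5 = 1.69 m, so the well at 2.3 m is 0.61 m downgradient of the peak.
√(4πDt) = 1.429 m, giving peak height M/(n_e·A·√(4πDt)) = 9.9/(0.23 × 210 × 1.429) = 0.1434 kg/m³.
(x−vt)²/(4Dt) = (0.61)²/(4 × 0.025 × 6.5) = 0.5725; exp(−0.5725) = 0.5641.
C = 0.1434 × 0.5641 = 0.0809 kg/m³.

0.0809 kg/m³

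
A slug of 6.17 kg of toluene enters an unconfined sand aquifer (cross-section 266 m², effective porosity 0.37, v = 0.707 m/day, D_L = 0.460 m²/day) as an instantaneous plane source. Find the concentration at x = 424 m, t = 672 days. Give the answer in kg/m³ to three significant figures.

For an instantaneous plane source, C(x,t) = M/(n_e·A·√(4πDt)) · exp(−(x−vt)²/(4Dt)), with n_e·A the pore (flow) area.
Plume center vt = 0.707 × 672 = 475.104 m, so the well at 424 m is 51.104 m upgradient of the peak.
√(4πDt) = 62.33 m, giving peak height M/(n_e·A·√(4πDt)) = 6.17/(0.37 × 266 × 62.33) = 0.001006 kg/m³.
(x−vt)²/(4Dt) = (-51.104)²/(4 × 0.460 × 672) = 2.112; exp(−2.112) = 0.1210.
C = 0.001006 × 0.1210 = 0.000122 kg/m³.

0.000122 kg/m³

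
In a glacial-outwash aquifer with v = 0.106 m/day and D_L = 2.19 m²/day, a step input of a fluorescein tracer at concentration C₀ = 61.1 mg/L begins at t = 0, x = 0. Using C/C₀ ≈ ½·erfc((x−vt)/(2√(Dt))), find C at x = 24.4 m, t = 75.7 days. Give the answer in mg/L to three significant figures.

11.3 mg/L

For a continuous step input, C/C₀ ≈ ½·erfc((x−vt)/(2√(Dt))).
vt = 0.106 × 75.7 = 8.0242 m and 2√(Dt) = 2√(2.19 × 75.7) = 25.75 m.
Argument (x−vt)/(2√(Dt)) = (24.4 − 8.0242)/25.75 = 0.6360; ½·erfc(0.6360) = 0.1842.
C = 61.1 × 0.1842 = 11.3 mg/L.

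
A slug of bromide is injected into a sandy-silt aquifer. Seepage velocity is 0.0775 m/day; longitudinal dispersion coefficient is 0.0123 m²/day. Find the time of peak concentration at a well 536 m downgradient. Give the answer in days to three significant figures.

For the 1D instantaneous-source solution, setting ∂C/∂t = 0 at fixed x gives v²t² + 2Dt − x² = 0, so t = (√(D² + v²x²) − D)/v².
√(D² + v²x²) = √(0.0123² + 0.0775² × 536²) = 41.54; v² = 0.00600625.
t = (41.54 − 0.0123)/0.00600625 = 6910 days (vs. the pure-advection estimate x/v = 6920 d).

6910 days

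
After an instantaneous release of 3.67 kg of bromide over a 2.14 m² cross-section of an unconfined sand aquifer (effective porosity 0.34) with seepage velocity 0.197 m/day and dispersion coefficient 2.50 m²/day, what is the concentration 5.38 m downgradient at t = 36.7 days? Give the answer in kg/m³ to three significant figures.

For an instantaneous plane source, C(x,t) = M/(n_e·A·√(4πDt)) · exp(−(x−vt)²/(4Dt)), with n_e·A the pore (flow) area.
Plume center vt = 0.197 × 36.7 = 7.2299 m, so the well at 5.38 m is 1.8499 m upgradient of the peak.
√(4πDt) = 33.96 m, giving peak height M/(n_e·A·√(4πDt)) = 3.67/(0.34 × 2.14 × 33.96) = 0.1485 kg/m³.
(x−vt)²/(4Dt) = (-1.8499)²/(4 × 2.50 × 36.7) = 0.009325; exp(−0.009325) = 0.9907.
C = 0.1485 × 0.9907 = 0.147 kg/m³.

0.147 kg/m³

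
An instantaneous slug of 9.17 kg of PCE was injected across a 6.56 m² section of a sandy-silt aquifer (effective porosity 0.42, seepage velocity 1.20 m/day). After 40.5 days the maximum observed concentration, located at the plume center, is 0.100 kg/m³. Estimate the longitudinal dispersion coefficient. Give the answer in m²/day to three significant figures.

2.18 m²/day

At the plume center C_max = M/(n_e·A·√(4πDt)), so D = M²/(4πt·(n_e·A·C_max)²).
n_e·A·C_max = 0.42 × 6.56 × 0.100 = 0.2755 kg/m.
D = 9.17²/(4π × 40.5 × 0.2755²) = 2.18 m²/day.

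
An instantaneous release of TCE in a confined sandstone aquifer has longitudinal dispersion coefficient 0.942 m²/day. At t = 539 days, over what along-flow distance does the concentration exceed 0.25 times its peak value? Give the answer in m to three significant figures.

The plume is Gaussian with σ = √(2Dt) = √(2 × 0.942 × 539) = 31.87 m.
C/C_peak = exp(−Δx²/(2σ²)) = 0.25 ⇒ Δx = σ·√(−2 ln 0.25) = 31.87 × 1.665 = 53.06 m.
Width = 2Δx = 106 m.

106 m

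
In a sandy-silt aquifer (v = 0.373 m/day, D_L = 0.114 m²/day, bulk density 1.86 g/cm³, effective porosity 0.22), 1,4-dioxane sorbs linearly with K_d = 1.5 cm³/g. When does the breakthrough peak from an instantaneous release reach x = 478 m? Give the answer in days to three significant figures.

Retardation factor R = 1 + ρ_b·K_d/n = 1 + 1.86 × 1.5/0.22 = 13.68.
Sorption retards both mechanisms: v_R = v/R = 0.02727 m/day, D_R = D/R = 0.008333 m²/day.
Peak time from v_R²t² + 2D_R t − x² = 0: t = (√(D_R² + v_R²x²) − D_R)/v_R².
√(D_R² + v_R²x²) = √(0.008333² + 0.02727² × 478²) = 13.04; v_R² = 0.0007437.
t = (13.04 − 0.008333)/0.0007437 = 17500 days.

17500 days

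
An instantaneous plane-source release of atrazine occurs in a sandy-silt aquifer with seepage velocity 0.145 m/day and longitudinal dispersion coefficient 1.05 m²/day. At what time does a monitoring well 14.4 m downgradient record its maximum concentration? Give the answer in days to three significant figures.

61.2 days

For the 1D instantaneous-source solution, setting ∂C/∂t = 0 at fixed x gives v²t² + 2Dt − x² = 0, so t = (√(D² + v²x²) − D)/v².
√(D² + v²x²) = √(1.05² + 0.145² × 14.4²) = 2.337; v² = 0.021025.
t = (2.337 − 1.05)/0.021025 = 61.2 days (vs. the pure-advection estimate x/v = 99.3 d).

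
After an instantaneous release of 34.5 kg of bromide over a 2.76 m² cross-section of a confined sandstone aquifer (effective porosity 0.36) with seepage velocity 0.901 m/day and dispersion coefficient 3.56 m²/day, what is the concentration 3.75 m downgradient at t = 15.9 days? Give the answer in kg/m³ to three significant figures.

0.794 kg/m³

For an instantaneous plane source, C(x,t) = M/(n_e·A·√(4πDt)) · exp(−(x−vt)²/(4Dt)), with n_e·A the pore (flow) area.
Plume center vt = 0.901 × 15.9 = 14.3259 m, so the well at 3.75 m is 10.5759 m upgradient of the peak.
√(4πDt) = 26.67 m, giving peak height M/(n_e·A·√(4πDt)) = 34.5/(0.36 × 2.76 × 26.67) = 1.302 kg/m³.
(x−vt)²/(4Dt) = (-10.5759)²/(4 × 3.56 × 15.9) = 0.4940; exp(−0.4940) = 0.6102.
C = 1.302 × 0.6102 = 0.794 kg/m³.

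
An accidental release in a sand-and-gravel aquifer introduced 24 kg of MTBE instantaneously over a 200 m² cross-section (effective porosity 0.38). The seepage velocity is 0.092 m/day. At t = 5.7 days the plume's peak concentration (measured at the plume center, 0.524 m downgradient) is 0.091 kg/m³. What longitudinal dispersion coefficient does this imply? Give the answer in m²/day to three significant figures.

0.168 m²/day

At the plume center C_max = M/(n_e·A·√(4πDt)), so D = M²/(4πt·(n_e·A·C_max)²).
n_e·A·C_max = 0.38 × 200 × 0.091 = 6.916 kg/m.
D = 24²/(4π × 5.7 × 6.916²) = 0.168 m²/day.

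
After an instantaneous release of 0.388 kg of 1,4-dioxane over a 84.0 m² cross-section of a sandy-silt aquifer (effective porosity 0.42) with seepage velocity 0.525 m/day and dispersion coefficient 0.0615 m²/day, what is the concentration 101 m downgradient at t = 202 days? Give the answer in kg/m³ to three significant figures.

0.000527 kg/m³

For an instantaneous plane source, C(x,t) = M/(n_e·A·√(4πDt)) · exp(−(x−vt)²/(4Dt)), with n_e·A the pore (flow) area.
Plume center vt = 0.525 × 202 = 106.05 m, so the well at 101 m is 5.05 m upgradient of the peak.
√(4πDt) = 12.49 m, giving peak height M/(n_e·A·√(4πDt)) = 0.388/(0.42 × 84.0 × 12.49) = 0.0008805 kg/m³.
(x−vt)²/(4Dt) = (-5.05)²/(4 × 0.0615 × 202) = 0.5132; exp(−0.5132) = 0.5986.
C = 0.0008805 × 0.5986 = 0.000527 kg/m³.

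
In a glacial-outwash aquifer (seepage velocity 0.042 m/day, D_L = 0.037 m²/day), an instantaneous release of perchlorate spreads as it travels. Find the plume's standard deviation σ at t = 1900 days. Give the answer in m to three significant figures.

Dispersive spreading gives a Gaussian with σ² = 2Dt; advection only shifts the center.
σ = √(2 × 0.037 × 1900) = 11.9 m.

11.9 m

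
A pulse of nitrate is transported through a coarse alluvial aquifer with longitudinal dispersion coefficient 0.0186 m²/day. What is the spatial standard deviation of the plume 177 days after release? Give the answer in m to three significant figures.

2.57 m

Dispersive spreading gives a Gaussian with σ² = 2Dt; advection only shifts the center.
σ = √(2 × 0.0186 × 177) = 2.57 m.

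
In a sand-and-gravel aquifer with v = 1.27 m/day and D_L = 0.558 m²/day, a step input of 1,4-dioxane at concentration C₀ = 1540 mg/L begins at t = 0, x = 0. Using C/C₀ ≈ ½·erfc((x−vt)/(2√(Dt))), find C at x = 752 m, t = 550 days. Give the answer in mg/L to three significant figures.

23.7 mg/L

For a continuous step input, C/C₀ ≈ ½·erfc((x−vt)/(2√(Dt))).
vt = 1.27 × 550 = 698.5 m and 2√(Dt) = 2√(0.558 × 550) = 35.04 m.
Argument (x−vt)/(2√(Dt)) = (752 − 698.5)/35.04 = 1.527; ½·erfc(1.527) = 0.01541.
C = 1540 × 0.01541 = 23.7 mg/L.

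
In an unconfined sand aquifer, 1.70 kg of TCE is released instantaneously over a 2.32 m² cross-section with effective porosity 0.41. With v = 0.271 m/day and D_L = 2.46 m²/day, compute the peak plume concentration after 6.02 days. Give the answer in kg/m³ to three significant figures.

0.131 kg/m³

The peak of an instantaneous 1D plume sits at x = vt; there the Gaussian factor is 1 and C_max = M/(n_e·A·√(4πDt)), where n_e·A is the pore area the mass is dissolved in.
√(4πDt) = √(4π × 2.46 × 6.02) = 13.64 m, so C_max = 1.70/(0.41 × 2.32 × 13.64) = 0.131 kg/m³.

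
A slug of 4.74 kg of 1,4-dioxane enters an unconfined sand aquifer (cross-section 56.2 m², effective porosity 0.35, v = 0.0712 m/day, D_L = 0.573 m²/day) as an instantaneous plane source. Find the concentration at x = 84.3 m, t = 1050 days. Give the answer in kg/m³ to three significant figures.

0.00267 kg/m³

For an instantaneous plane source, C(x,t) = M/(n_e·A·√(4πDt)) · exp(−(x−vt)²/(4Dt)), with n_e·A the pore (flow) area.
Plume center vt = 0.0712 × 1050 = 74.76 m, so the well at 84.3 m is 9.54 m downgradient of the peak.
√(4πDt) = 86.95 m, giving peak height M/(n_e·A·√(4πDt)) = 4.74/(0.35 × 56.2 × 86.95) = 0.002771 kg/m³.
(x−vt)²/(4Dt) = (9.54)²/(4 × 0.573 × 1050) = 0.03782; exp(−0.03782) = 0.9629.
C = 0.002771 × 0.9629 = 0.00267 kg/m³.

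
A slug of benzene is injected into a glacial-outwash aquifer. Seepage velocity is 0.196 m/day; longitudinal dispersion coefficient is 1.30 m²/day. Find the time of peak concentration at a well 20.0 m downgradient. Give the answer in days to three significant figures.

For the 1D instantaneous-source solution, setting ∂C/∂t = 0 at fixed x gives v²t² + 2Dt − x² = 0, so t = (√(D² + v²x²) − D)/v².
√(D² + v²x²) = √(1.30² + 0.196² × 20.0²) = 4.130; v² = 0.038416.
t = (4.130 − 1.30)/0.038416 = 73.7 days (vs. the pure-advection estimate x/v = 102 d).

73.7 days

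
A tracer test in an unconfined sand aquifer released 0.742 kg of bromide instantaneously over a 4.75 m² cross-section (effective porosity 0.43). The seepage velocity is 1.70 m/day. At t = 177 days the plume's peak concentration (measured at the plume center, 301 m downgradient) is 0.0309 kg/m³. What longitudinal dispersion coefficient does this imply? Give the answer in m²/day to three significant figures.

At the plume center C_max = M/(n_e·A·√(4πDt)), so D = M²/(4πt·(n_e·A·C_max)²).
n_e·A·C_max = 0.43 × 4.75 × 0.0309 = 0.06311 kg/m.
D = 0.742²/(4π × 177 × 0.06311²) = 0.0621 m²/day.

0.0621 m²/day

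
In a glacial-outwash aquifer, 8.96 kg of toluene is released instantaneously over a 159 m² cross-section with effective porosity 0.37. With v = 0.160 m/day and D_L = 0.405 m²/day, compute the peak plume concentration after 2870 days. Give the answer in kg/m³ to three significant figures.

The peak of an instantaneous 1D plume sits at x = vt; there the Gaussian factor is 1 and C_max = M/(n_e·A·√(4πDt)), where n_e·A is the pore area the mass is dissolved in.
√(4πDt) = √(4π × 0.405 × 2870) = 120.9 m, so C_max = 8.96/(0.37 × 159 × 120.9) = 0.00126 kg/m³.

0.00126 kg/m³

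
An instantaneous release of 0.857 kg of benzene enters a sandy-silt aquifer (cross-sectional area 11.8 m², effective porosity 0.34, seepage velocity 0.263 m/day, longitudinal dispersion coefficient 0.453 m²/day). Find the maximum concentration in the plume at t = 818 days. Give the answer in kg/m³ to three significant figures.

The peak of an instantaneous 1D plume sits at x = vt; there the Gaussian factor is 1 and C_max = M/(n_e·A·√(4πDt)), where n_e·A is the pore area the mass is dissolved in.
√(4πDt) = √(4π × 0.453 × 818) = 68.24 m, so C_max = 0.857/(0.34 × 11.8 × 68.24) = 0.00313 kg/m³.

0.00313 kg/m³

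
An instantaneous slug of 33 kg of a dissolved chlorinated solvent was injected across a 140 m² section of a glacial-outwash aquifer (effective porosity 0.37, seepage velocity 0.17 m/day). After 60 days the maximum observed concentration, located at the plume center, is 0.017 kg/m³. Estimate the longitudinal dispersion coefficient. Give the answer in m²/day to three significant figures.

At the plume center C_max = M/(n_e·A·√(4πDt)), so D = M²/(4πt·(n_e·A·C_max)²).
n_e·A·C_max = 0.37 × 140 × 0.017 = 0.8806 kg/m.
D = 33²/(4π × 60 × 0.8806²) = 1.86 m²/day.

1.86 m²/day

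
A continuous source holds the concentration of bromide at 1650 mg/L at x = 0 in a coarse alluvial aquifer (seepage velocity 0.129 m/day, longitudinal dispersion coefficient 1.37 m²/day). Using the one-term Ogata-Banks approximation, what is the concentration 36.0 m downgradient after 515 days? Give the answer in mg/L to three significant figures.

For a continuous step input, C/C₀ ≈ ½·erfc((x−vt)/(2√(Dt))).
vt = 0.129 × 515 = 66.435 m and 2√(Dt) = 2√(1.37 × 515) = 53.12 m.
Argument (x−vt)/(2√(Dt)) = (36.0 − 66.435)/53.12 = -0.5729; ½·erfc(-0.5729) = 0.7911.
C = 1650 × 0.7911 = 1310 mg/L.

1310 mg/L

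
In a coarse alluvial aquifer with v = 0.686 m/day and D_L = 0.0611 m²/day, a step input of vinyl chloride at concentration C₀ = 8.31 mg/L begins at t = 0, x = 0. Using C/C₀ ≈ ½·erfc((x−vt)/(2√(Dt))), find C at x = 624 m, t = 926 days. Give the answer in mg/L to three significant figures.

7.10 mg/L

For a continuous step input, C/C₀ ≈ ½·erfc((x−vt)/(2√(Dt))).
vt = 0.686 × 926 = 635.236 m and 2√(Dt) = 2√(0.0611 × 926) = 15.04 m.
Argument (x−vt)/(2√(Dt)) = (624 − 635.236)/15.04 = -0.7471; ½·erfc(-0.7471) = 0.8546.
C = 8.31 × 0.8546 = 7.10 mg/L.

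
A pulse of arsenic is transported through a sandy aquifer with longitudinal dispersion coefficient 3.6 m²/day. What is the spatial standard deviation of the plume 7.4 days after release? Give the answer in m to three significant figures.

7.30 m

Dispersive spreading gives a Gaussian with σ² = 2Dt; advection only shifts the center.
σ = √(2 × 3.6 × 7.4) = 7.30 m.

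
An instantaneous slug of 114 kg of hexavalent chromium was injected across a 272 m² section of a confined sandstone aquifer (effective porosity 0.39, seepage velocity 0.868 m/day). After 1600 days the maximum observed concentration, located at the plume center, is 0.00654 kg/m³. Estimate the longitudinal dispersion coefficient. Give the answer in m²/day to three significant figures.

At the plume center C_max = M/(n_e·A·√(4πDt)), so D = M²/(4πt·(n_e·A·C_max)²).
n_e·A·C_max = 0.39 × 272 × 0.00654 = 0.6938 kg/m.
D = 114²/(4π × 1600 × 0.6938²) = 1.34 m²/day.

1.34 m²/day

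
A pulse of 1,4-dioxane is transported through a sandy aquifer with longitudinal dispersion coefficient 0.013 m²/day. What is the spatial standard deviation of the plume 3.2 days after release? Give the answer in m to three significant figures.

Dispersive spreading gives a Gaussian with σ² = 2Dt; advection only shifts the center.
σ = √(2 × 0.013 × 3.2) = 0.288 m.

0.288 m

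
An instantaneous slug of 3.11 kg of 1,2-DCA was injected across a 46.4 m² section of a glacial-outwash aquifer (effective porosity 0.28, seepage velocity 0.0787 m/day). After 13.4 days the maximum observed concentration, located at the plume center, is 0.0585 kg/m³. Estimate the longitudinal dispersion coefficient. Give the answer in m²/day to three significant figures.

0.0994 m²/day

At the plume center C_max = M/(n_e·A·√(4πDt)), so D = M²/(4πt·(n_e·A·C_max)²).
n_e·A·C_max = 0.28 × 46.4 × 0.0585 = 0.7600 kg/m.
D = 3.11²/(4π × 13.4 × 0.7600²) = 0.0994 m²/day.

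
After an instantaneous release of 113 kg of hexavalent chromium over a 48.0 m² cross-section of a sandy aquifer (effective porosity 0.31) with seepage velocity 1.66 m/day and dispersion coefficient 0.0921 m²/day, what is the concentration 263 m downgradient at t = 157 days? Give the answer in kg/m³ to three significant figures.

For an instantaneous plane source, C(x,t) = M/(n_e·A·√(4πDt)) · exp(−(x−vt)²/(4Dt)), with n_e·A the pore (flow) area.
Plume center vt = 1.66 × 157 = 260.62 m, so the well at 263 m is 2.38 m downgradient of the peak.
√(4πDt) = 13.48 m, giving peak height M/(n_e·A·√(4πDt)) = 113/(0.31 × 48.0 × 13.48) = 0.5634 kg/m³.
(x−vt)²/(4Dt) = (2.38)²/(4 × 0.0921 × 157) = 0.09793; exp(−0.09793) = 0.9067.
C = 0.5634 × 0.9067 = 0.511 kg/m³.

0.511 kg/m³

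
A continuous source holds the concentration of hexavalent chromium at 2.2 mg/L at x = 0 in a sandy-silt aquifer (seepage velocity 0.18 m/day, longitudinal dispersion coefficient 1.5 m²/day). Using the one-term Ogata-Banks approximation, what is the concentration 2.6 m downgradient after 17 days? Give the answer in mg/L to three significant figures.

For a continuous step input, C/C₀ ≈ ½·erfc((x−vt)/(2√(Dt))).
vt = 0.18 × 17 = 3.06 m and 2√(Dt) = 2√(1.5 × 17) = 10.10 m.
Argument (x−vt)/(2√(Dt)) = (2.6 − 3.06)/10.10 = -0.04554; ½·erfc(-0.04554) = 0.5257.
C = 2.2 × 0.5257 = 1.16 mg/L.

1.16 mg/L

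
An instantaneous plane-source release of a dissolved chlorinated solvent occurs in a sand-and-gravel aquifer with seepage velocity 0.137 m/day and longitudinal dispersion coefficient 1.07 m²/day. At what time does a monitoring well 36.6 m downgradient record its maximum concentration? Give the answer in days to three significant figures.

For the 1D instantaneous-source solution, setting ∂C/∂t = 0 at fixed x gives v²t² + 2Dt − x² = 0, so t = (√(D² + v²x²) − D)/v².
√(D² + v²x²) = √(1.07² + 0.137² × 36.6²) = 5.127; v² = 0.018769.
t = (5.127 − 1.07)/0.018769 = 216 days (vs. the pure-advection estimate x/v = 267 d).

216 days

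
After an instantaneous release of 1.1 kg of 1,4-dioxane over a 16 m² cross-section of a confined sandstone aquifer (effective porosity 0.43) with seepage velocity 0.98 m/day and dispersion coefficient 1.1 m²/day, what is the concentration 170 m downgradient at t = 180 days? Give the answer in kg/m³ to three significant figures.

0.00304 kg/m³

For an instantaneous plane source, C(x,t) = M/(n_e·A·√(4πDt)) · exp(−(x−vt)²/(4Dt)), with n_e·A the pore (flow) area.
Plume center vt = 0.98 × 180 = 176.4 m, so the well at 170 m is 6.4 m upgradient of the peak.
√(4πDt) = 49.88 m, giving peak height M/(n_e·A·√(4πDt)) = 1.1/(0.43 × 16 × 49.88) = 0.003205 kg/m³.
(x−vt)²/(4Dt) = (-6.4)²/(4 × 1.1 × 180) = 0.05172; exp(−0.05172) = 0.9496.
C = 0.003205 × 0.9496 = 0.00304 kg/m³.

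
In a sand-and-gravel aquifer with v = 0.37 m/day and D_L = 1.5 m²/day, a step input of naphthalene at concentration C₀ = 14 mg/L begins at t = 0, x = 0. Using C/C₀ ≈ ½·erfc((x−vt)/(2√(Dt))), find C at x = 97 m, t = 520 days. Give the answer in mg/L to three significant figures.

For a continuous step input, C/C₀ ≈ ½·erfc((x−vt)/(2√(Dt))).
vt = 0.37 × 520 = 192.4 m and 2√(Dt) = 2√(1.5 × 520) = 55.86 m.
Argument (x−vt)/(2√(Dt)) = (97 − 192.4)/55.86 = -1.708; ½·erfc(-1.708) = 0.9921.
C = 14 × 0.9921 = 13.9 mg/L.

13.9 mg/L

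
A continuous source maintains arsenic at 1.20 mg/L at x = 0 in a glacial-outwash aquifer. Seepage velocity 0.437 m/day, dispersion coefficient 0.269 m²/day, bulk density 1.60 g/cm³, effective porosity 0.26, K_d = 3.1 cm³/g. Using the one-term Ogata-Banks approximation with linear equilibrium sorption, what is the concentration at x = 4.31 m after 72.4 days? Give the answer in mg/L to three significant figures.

0.0298 mg/L

Retardation factor R = 1 + ρ_b·K_d/n = 1 + 1.60 × 3.1/0.26 = 20.08.
Sorption retards both mechanisms: v_R = v/R = 0.02176 m/day, D_R = D/R = 0.01340 m²/day.
v_R·t = 0.02176 × 72.4 = 1.575424 m; 2√(D_R t) = 1.970 m; argument = (4.31 − 1.575424)/1.970 = 1.388.
C = C₀ × ½·erfc(1.388) = 1.20 × 0.02483 = 0.0298 mg/L.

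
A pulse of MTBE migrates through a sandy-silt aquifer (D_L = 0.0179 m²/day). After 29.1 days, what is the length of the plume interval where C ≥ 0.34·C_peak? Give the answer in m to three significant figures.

The plume is Gaussian with σ = √(2Dt) = √(2 × 0.0179 × 29.1) = 1.021 m.
C/C_peak = exp(−Δx²/(2σ²)) = 0.34 ⇒ Δx = σ·√(−2 ln 0.34) = 1.021 × 1.469 = 1.500 m.
Width = 2Δx = 3.00 m.

3.00 m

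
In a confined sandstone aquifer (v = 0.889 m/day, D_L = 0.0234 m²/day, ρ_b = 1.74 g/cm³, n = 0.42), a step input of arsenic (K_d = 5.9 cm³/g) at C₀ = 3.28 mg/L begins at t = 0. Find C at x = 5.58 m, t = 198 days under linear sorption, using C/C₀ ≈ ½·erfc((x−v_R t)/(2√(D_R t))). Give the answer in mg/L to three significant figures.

Retardation factor R = 1 + ρ_b·K_d/n = 1 + 1.74 × 5.9/0.42 = 25.44.
Sorption retards both mechanisms: v_R = v/R = 0.03494 m/day, D_R = D/R = 0.0009198 m²/day.
v_R·t = 0.03494 × 198 = 6.91812 m; 2√(D_R t) = 0.8535 m; argument = (5.58 − 6.91812)/0.8535 = -1.568.
C = C₀ × ½·erfc(-1.568) = 3.28 × 0.9867 = 3.24 mg/L.

3.24 mg/L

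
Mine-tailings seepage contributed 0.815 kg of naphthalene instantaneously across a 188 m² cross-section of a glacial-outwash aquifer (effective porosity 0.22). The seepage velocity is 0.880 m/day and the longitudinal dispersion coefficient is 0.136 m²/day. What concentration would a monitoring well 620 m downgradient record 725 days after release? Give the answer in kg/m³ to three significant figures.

For an instantaneous plane source, C(x,t) = M/(n_e·A·√(4πDt)) · exp(−(x−vt)²/(4Dt)), with n_e·A the pore (flow) area.
Plume center vt = 0.880 × 725 = 638 m, so the well at 620 m is 18 m upgradient of the peak.
√(4πDt) = 35.20 m, giving peak height M/(n_e·A·√(4πDt)) = 0.815/(0.22 × 188 × 35.20) = 0.0005598 kg/m³.
(x−vt)²/(4Dt) = (-18)²/(4 × 0.136 × 725) = 0.8215; exp(−0.8215) = 0.4398.
C = 0.0005598 × 0.4398 = 0.000246 kg/m³.

0.000246 kg/m³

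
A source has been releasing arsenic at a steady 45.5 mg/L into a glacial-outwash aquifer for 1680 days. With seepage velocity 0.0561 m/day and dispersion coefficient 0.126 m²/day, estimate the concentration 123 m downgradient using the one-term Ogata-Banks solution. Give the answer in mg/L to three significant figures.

For a continuous step input, C/C₀ ≈ ½·erfc((x−vt)/(2√(Dt))).
vt = 0.0561 × 1680 = 94.248 m and 2√(Dt) = 2√(0.126 × 1680) = 29.10 m.
Argument (x−vt)/(2√(Dt)) = (123 − 94.248)/29.10 = 0.9880; ½·erfc(0.9880) = 0.08117.
C = 45.5 × 0.08117 = 3.69 mg/L.

3.69 mg/L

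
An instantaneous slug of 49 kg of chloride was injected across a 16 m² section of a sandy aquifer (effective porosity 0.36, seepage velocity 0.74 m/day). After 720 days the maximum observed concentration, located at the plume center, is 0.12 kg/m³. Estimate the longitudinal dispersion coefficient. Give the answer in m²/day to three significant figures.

0.555 m²/day

At the plume center C_max = M/(n_e·A·√(4πDt)), so D = M²/(4πt·(n_e·A·C_max)²).
n_e·A·C_max = 0.36 × 16 × 0.12 = 0.6912 kg/m.
D = 49²/(4π × 720 × 0.6912²) = 0.555 m²/day.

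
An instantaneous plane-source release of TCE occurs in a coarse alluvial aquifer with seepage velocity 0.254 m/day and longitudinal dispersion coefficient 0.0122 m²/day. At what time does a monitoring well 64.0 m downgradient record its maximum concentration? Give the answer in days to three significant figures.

252 days

For the 1D instantaneous-source solution, setting ∂C/∂t = 0 at fixed x gives v²t² + 2Dt − x² = 0, so t = (√(D² + v²x²) − D)/v².
√(D² + v²x²) = √(0.0122² + 0.254² × 64.0²) = 16.26; v² = 0.064516.
t = (16.26 − 0.0122)/0.064516 = 252 days (vs. the pure-advection estimate x/v = 252 d).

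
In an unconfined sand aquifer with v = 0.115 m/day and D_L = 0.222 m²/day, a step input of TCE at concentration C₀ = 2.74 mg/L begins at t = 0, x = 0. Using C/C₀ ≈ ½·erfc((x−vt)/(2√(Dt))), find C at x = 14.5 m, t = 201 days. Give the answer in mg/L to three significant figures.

2.24 mg/L

For a continuous step input, C/C₀ ≈ ½·erfc((x−vt)/(2√(Dt))).
vt = 0.115 × 201 = 23.115 m and 2√(Dt) = 2√(0.222 × 201) = 13.36 m.
Argument (x−vt)/(2√(Dt)) = (14.5 − 23.115)/13.36 = -0.6448; ½·erfc(-0.6448) = 0.8191.
C = 2.74 × 0.8191 = 2.24 mg/L.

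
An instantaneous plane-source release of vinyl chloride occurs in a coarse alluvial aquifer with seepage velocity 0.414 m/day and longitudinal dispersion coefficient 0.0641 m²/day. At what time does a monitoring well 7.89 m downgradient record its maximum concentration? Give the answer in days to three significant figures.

18.7 days

For the 1D instantaneous-source solution, setting ∂C/∂t = 0 at fixed x gives v²t² + 2Dt − x² = 0, so t = (√(D² + v²x²) − D)/v².
√(D² + v²x²) = √(0.0641² + 0.414² × 7.89²) = 3.267; v² = 0.171396.
t = (3.267 − 0.0641)/0.171396 = 18.7 days (vs. the pure-advection estimate x/v = 19.1 d).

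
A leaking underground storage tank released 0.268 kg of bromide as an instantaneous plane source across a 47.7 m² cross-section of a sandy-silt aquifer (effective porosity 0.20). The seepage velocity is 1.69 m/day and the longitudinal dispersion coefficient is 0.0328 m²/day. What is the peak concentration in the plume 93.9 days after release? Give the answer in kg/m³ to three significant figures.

The peak of an instantaneous 1D plume sits at x = vt; there the Gaussian factor is 1 and C_max = M/(n_e·A·√(4πDt)), where n_e·A is the pore area the mass is dissolved in.
√(4πDt) = √(4π × 0.0328 × 93.9) = 6.221 m, so C_max = 0.268/(0.20 × 47.7 × 6.221) = 0.00452 kg/m³.

0.00452 kg/m³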